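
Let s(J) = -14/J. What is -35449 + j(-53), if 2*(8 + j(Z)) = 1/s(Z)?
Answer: -992743/28 ≈ -35455.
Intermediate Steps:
j(Z) = -8 - Z/28 (j(Z) = -8 + 1/(2*((-14/Z))) = -8 + (-Z/14)/2 = -8 - Z/28)
-35449 + j(-53) = -35449 + (-8 - 1/28*(-53)) = -35449 + (-8 + 53/28) = -35449 - 171/28 = -992743/28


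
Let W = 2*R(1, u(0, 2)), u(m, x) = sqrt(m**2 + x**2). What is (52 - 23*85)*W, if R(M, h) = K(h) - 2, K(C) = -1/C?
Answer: 9515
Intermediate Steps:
R(M, h) = -2 - 1/h (R(M, h) = -1/h - 2 = -2 - 1/h)
W = -5 (W = 2*(-2 - 1/(sqrt(0**2 + 2**2))) = 2*(-2 - 1/(sqrt(0 + 4))) = 2*(-2 - 1/(sqrt(4))) = 2*(-2 - 1/2) = 2*(-5/2) = -5)
(52 - 23*85)*W = (52 - 23*85)*(-5) = (52 - 1955)*(-5) = -1903*(-5) = 9515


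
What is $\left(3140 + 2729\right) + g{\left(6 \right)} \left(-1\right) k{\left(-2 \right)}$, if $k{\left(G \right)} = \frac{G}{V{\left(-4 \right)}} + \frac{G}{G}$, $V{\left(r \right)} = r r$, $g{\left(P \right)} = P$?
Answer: $\frac{23455}{4} \approx 5863.8$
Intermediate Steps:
$V{\left(r \right)} = r^{2}$
$k{\left(G \right)} = 1 + \frac{G}{16}$ ($k{\left(G \right)} = \frac{G}{\left(-4\right)^{2}} + \frac{G}{G} = \frac{G}{16} + 1 = 1 + \frac{G}{16}$)
$\left(3140 + 2729\right) + g{\left(6 \right)} \left(-1\right) k{\left(-2 \right)} = \left(3140 + 2729\right) + 6 \left(-1\right) \left(1 + \frac{1}{16} \left(-2\right)\right) = 5869 - 6 \left(1 - \frac{1}{8}\right) = 5869 - \frac{21}{4} = \frac{23455}{4}$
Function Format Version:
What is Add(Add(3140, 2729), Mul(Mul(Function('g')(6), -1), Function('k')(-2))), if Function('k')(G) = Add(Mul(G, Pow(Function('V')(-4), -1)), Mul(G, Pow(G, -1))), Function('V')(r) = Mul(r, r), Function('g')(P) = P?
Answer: Rational(23455, 4) ≈ 5863.8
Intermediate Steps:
Function('V')(r) = Pow(r, 2)
Function('k')(G) = Add(1, Mul(Rational(1, 16), G)) (Function('k')(G) = Add(Mul(G, Pow(Pow(-4, 2), -1)), Mul(G, Pow(G, -1))) = Add(Mul(G, Pow(16, -1)), 1) = Add(Mul(G, Rational(1, 16)), 1) = Add(Mul(Rational(1, 16), G), 1) = Add(1, Mul(Rational(1, 16), G)))
Add(Add(3140, 2729), Mul(Mul(Function('g')(6), -1), Function('k')(-2))) = Add(Add(3140, 2729), Mul(Mul(6, -1), Add(1, Mul(Rational(1, 16), -2)))) = Add(5869, Mul(-6, Add(1, Rational(-1, 8)))) = Add(5869, Mul(-6, Rational(7, 8))) = Add(5869, Rational(-21, 4)) = Rational(23455, 4)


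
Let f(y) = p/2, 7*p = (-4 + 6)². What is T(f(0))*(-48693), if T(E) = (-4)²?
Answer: -779088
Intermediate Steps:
p = 4/7 (p = (-4 + 6)²/7 = (⅐)*2² = (⅐)*4 = 4/7 ≈ 0.57143)
f(y) = 2/7 (f(y) = (4/7)/2 = (4/7)*(½) = 2/7)
T(E) = 16
T(f(0))*(-48693) = 16*(-48693) = -779088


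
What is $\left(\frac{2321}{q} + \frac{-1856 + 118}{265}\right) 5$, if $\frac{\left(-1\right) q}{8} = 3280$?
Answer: $- \frac{9244037}{278144} \approx -33.235$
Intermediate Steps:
$q = -26240$ ($q = \left(-8\right) 3280 = -26240$)
$\left(\frac{2321}{q} + \frac{-1856 + 118}{265}\right) 5 = \left(\frac{2321}{-26240} + \frac{-1856 + 118}{265}\right) 5 = \left(2321 \left(- \frac{1}{26240}\right) - \frac{1738}{265}\right) 5 = \left(- \frac{2321}{26240} - \frac{1738}{265}\right) 5 = \left(- \frac{9244037}{1390720}\right) 5 = - \frac{9244037}{278144}$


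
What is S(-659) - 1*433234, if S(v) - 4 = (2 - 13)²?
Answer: -433109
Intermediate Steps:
S(v) = 125 (S(v) = 4 + (2 - 13)² = 4 + (-11)² = 4 + 121 = 125)
S(-659) - 1*433234 = 125 - 1*433234 = 125 - 433234 = -433109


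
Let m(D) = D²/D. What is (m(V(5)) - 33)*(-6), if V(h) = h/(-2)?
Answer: 213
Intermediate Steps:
V(h) = -h/2 (V(h) = h*(-½) = -h/2)
m(D) = D
(m(V(5)) - 33)*(-6) = (-½*5 - 33)*(-6) = (-5/2 - 33)*(-6) = -71/2*(-6) = 213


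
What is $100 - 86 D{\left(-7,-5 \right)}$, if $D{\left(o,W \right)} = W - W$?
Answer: $100$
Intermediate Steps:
$D{\left(o,W \right)} = 0$
$100 - 86 D{\left(-7,-5 \right)} = 100 - 0 = 100 + 0 = 100$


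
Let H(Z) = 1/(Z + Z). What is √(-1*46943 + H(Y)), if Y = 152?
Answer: I*√271142749/76 ≈ 216.66*I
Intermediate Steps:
H(Z) = 1/(2*Z)
√(-1*46943 + H(Y)) = √(-1*46943 + (½)/152) = √(-46943 + (½)*(1/152)) = √(-46943 + 1/304) = √(-14270671/304) = I*√271142749/76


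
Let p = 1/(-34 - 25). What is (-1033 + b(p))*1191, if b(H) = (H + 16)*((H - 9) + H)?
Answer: -4881303972/3481 ≈ -1.4023e+6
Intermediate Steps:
p = -1/59 (p = 1/(-59) = -1/59 ≈ -0.016949)
b(H) = (-9 + 2*H)*(16 + H) (b(H) = (16 + H)*((-9 + H) + H) = (16 + H)*(-9 + 2*H) = (-9 + 2*H)*(16 + H))
(-1033 + b(p))*1191 = (-1033 + (-144 + 2*(-1/59)² + 23*(-1/59)))*1191 = (-1033 + (-144 + 2*(1/3481) - 23/59))*1191 = (-1033 + (-144 + 2/3481 - 23/59))*1191 = (-1033 - 502619/3481)*1191 = -4098492/3481*1191 = -4881303972/3481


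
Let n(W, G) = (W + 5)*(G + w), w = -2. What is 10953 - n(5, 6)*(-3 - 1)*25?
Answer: 14953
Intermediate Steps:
n(W, G) = (-2 + G)*(5 + W) (n(W, G) = (W + 5)*(G - 2) = (5 + W)*(-2 + G) = (-2 + G)*(5 + W))
10953 - n(5, 6)*(-3 - 1)*25 = 10953 - (-10 - 2*5 + 5*6 + 6*5)*(-3 - 1)*25 = 10953 - (-10 - 10 + 30 + 30)*(-4)*25 = 10953 - 40*(-4)*25 = 10953 - (-160)*25 = 10953 - 1*(-4000) = 10953 + 4000 = 14953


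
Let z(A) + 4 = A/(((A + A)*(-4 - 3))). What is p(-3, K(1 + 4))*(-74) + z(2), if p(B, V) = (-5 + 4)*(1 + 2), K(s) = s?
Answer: 3051/14 ≈ 217.93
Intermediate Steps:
p(B, V) = -3 (p(B, V) = -1*3 = -3)
z(A) = -57/14 (z(A) = -4 + A/(((A + A)*(-4 - 3))) = -4 + A/(((2*A)*(-7))) = -4 + A/((-14*A)) = -4 + A*(-1/(14*A)) = -4 - 1/14 = -57/14)
p(-3, K(1 + 4))*(-74) + z(2) = -3*(-74) - 57/14 = 222 - 57/14 = 3051/14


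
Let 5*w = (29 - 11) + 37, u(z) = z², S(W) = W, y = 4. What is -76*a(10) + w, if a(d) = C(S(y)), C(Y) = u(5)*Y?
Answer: -7589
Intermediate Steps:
C(Y) = 25*Y (C(Y) = 5²*Y = 25*Y)
a(d) = 100 (a(d) = 25*4 = 100)
w = 11 (w = ((29 - 11) + 37)/5 = (18 + 37)/5 = (⅕)*55 = 11)
-76*a(10) + w = -76*100 + 11 = -7600 + 11 = -7589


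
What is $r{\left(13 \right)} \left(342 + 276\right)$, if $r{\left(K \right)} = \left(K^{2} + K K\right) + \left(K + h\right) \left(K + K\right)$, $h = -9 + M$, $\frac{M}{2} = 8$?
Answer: $530244$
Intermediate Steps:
$M = 16$ ($M = 2 \cdot 8 = 16$)
$h = 7$ ($h = -9 + 16 = 7$)
$r{\left(K \right)} = 2 K^{2} + 2 K \left(7 + K\right)$ ($r{\left(K \right)} = \left(K^{2} + K K\right) + \left(K + 7\right) \left(K + K\right) = \left(K^{2} + K^{2}\right) + \left(7 + K\right) 2 K = 2 K^{2} + 2 K \left(7 + K\right)$)
$r{\left(13 \right)} \left(342 + 276\right) = 2 \cdot 13 \left(7 + 2 \cdot 13\right) \left(342 + 276\right) = 2 \cdot 13 \left(7 + 26\right) 618 = 2 \cdot 13 \cdot 33 \cdot 618 = 858 \cdot 618 = 530244$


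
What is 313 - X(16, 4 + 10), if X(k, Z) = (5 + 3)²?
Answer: 249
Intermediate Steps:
X(k, Z) = 64 (X(k, Z) = 8² = 64)
313 - X(16, 4 + 10) = 313 - 1*64 = 313 - 64 = 249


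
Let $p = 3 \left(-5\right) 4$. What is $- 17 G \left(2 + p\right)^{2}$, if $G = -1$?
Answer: $57188$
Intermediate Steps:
$p = -60$ ($p = \left(-15\right) 4 = -60$)
$- 17 G \left(2 + p\right)^{2} = \left(-17\right) \left(-1\right) \left(2 - 60\right)^{2} = 17 \left(-58\right)^{2} = 17 \cdot 3364 = 57188$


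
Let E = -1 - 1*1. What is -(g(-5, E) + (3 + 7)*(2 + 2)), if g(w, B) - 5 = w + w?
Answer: -35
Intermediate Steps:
E = -2 (E = -1 - 1 = -2)
g(w, B) = 5 + 2*w (g(w, B) = 5 + (w + w) = 5 + 2*w)
-(g(-5, E) + (3 + 7)*(2 + 2)) = -((5 + 2*(-5)) + (3 + 7)*(2 + 2)) = -((5 - 10) + 10*4) = -(-5 + 40) = -1*35 = -35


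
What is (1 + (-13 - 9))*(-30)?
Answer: 630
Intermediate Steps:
(1 + (-13 - 9))*(-30) = (1 - 22)*(-30) = -21*(-30) = 630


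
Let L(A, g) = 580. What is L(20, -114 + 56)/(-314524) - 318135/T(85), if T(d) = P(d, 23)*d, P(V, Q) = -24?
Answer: 1667665159/10693816 ≈ 155.95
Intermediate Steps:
T(d) = -24*d
L(20, -114 + 56)/(-314524) - 318135/T(85) = 580/(-314524) - 318135/((-24*85)) = 580*(-1/314524) - 318135/(-2040) = -145/78631 - 318135*(-1/2040) = -145/78631 + 21209/136 = 1667665159/10693816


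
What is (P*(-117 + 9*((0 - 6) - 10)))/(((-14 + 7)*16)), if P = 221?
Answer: 57681/112 ≈ 515.01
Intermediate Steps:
(P*(-117 + 9*((0 - 6) - 10)))/(((-14 + 7)*16)) = (221*(-117 + 9*((0 - 6) - 10)))/(((-14 + 7)*16)) = (221*(-117 + 9*(-6 - 10)))/((-7*16)) = (221*(-117 + 9*(-16)))/(-112) = (221*(-117 - 144))*(-1/112) = (221*(-261))*(-1/112) = -57681*(-1/112) = 57681/112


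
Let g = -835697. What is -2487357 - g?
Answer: -1651660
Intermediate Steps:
-2487357 - g = -2487357 - 1*(-835697) = -2487357 + 835697 = -1651660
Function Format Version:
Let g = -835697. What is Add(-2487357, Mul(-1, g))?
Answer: -1651660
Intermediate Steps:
Add(-2487357, Mul(-1, g)) = Add(-2487357, Mul(-1, -835697)) = Add(-2487357, 835697) = -1651660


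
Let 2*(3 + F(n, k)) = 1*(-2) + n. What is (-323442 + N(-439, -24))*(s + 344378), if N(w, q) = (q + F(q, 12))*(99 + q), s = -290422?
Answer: -17613504552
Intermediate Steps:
F(n, k) = -4 + n/2 (F(n, k) = -3 + (1*(-2) + n)/2 = -3 + (-2 + n)/2 = -3 + (-1 + n/2) = -4 + n/2)
N(w, q) = (-4 + 3*q/2)*(99 + q) (N(w, q) = (q + (-4 + q/2))*(99 + q) = (-4 + 3*q/2)*(99 + q))
(-323442 + N(-439, -24))*(s + 344378) = (-323442 + (-396 + (3/2)*(-24)**2 + (289/2)*(-24)))*(-290422 + 344378) = (-323442 + (-396 + (3/2)*576 - 3468))*53956 = (-323442 + (-396 + 864 - 3468))*53956 = (-323442 - 3000)*53956 = -326442*53956 = -17613504552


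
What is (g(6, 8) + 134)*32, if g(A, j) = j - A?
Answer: 4352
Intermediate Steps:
(g(6, 8) + 134)*32 = ((8 - 1*6) + 134)*32 = ((8 - 6) + 134)*32 = (2 + 134)*32 = 136*32 = 4352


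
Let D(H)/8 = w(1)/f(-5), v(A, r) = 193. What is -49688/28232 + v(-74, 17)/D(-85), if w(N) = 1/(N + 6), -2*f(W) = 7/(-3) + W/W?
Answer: 4693147/42348 ≈ 110.82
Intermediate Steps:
f(W) = 2/3 (f(W) = -(7/(-3) + W/W)/2 = -(7*(-1/3) + 1)/2 = -(-7/3 + 1)/2 = -1/2*(-4/3) = 2/3)
w(N) = 1/(6 + N)
D(H) = 12/7 (D(H) = 8*(1/((6 + 1)*(2/3))) = 8*((3/2)/7) = 8*((1/7)*(3/2)) = 8*(3/14) = 12/7)
-49688/28232 + v(-74, 17)/D(-85) = -49688/28232 + 193/(12/7) = -49688*1/28232 + 193*(7/12) = -6211/3529 + 1351/12 = 4693147/42348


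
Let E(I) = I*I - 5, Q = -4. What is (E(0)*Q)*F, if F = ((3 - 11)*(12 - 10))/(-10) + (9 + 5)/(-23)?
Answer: 456/23 ≈ 19.826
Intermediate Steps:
F = 114/115 (F = -8*2*(-⅒) + 14*(-1/23) = -16*(-⅒) - 14/23 = 8/5 - 14/23 = 114/115 ≈ 0.99130)
E(I) = -5 + I² (E(I) = I² - 5 = -5 + I²)
(E(0)*Q)*F = ((-5 + 0²)*(-4))*(114/115) = ((-5 + 0)*(-4))*(114/115) = -5*(-4)*(114/115) = 20*(114/115) = 456/23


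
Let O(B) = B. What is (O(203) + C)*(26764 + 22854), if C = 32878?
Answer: 1641413058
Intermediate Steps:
(O(203) + C)*(26764 + 22854) = (203 + 32878)*(26764 + 22854) = 33081*49618 = 1641413058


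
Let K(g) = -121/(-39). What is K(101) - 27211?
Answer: -1061108/39 ≈ -27208.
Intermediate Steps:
K(g) = 121/39 (K(g) = -121*(-1/39) = 121/39)
K(101) - 27211 = 121/39 - 27211 = -1061108/39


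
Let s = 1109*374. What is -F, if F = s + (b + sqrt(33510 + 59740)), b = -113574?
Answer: -301192 - 5*sqrt(3730) ≈ -3.0150e+5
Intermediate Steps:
s = 414766
F = 301192 + 5*sqrt(3730) (F = 414766 + (-113574 + sqrt(33510 + 59740)) = 414766 + (-113574 + sqrt(93250)) = 414766 + (-113574 + 5*sqrt(3730)) = 301192 + 5*sqrt(3730) ≈ 3.0150e+5)
-F = -(301192 + 5*sqrt(3730)) = -301192 - 5*sqrt(3730)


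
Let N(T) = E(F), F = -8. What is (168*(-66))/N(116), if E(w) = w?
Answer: 1386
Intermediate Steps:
N(T) = -8
(168*(-66))/N(116) = (168*(-66))/(-8) = -11088*(-⅛) = 1386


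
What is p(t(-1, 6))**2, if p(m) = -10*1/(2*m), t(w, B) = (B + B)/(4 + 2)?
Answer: 25/4 ≈ 6.2500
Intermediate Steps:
t(w, B) = B/3 (t(w, B) = (2*B)/6 = (2*B)*(1/6) = B/3)
p(m) = -5/m
p(t(-1, 6))**2 = (-5/((1/3)*6))**2 = (-5/2)**2 = 25/4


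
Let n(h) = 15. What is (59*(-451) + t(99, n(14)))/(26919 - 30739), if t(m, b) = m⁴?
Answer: -24008248/955 ≈ -25140.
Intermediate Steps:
(59*(-451) + t(99, n(14)))/(26919 - 30739) = (59*(-451) + 99⁴)/(26919 - 30739) = (-26609 + 96059601)/(-3820) = 96032992*(-1/3820) = -24008248/955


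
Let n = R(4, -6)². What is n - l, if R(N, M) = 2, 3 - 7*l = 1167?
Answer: 1192/7 ≈ 170.29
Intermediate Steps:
l = -1164/7 (l = 3/7 - ⅐*1167 = 3/7 - 1167/7 = -1164/7 ≈ -166.29)
n = 4 (n = 2² = 4)
n - l = 4 - 1*(-1164/7) = 4 + 1164/7 = 1192/7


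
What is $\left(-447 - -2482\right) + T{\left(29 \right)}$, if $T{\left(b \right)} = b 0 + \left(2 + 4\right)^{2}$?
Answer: $2071$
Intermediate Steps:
$T{\left(b \right)} = 36$ ($T{\left(b \right)} = 0 + 6^{2} = 0 + 36 = 36$)
$\left(-447 - -2482\right) + T{\left(29 \right)} = \left(-447 - -2482\right) + 36 = \left(-447 + 2482\right) + 36 = 2035 + 36 = 2071$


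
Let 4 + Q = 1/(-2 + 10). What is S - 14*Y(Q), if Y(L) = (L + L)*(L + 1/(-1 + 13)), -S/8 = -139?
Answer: 33629/48 ≈ 700.60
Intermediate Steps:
S = 1112 (S = -8*(-139) = 1112)
Q = -31/8 (Q = -4 + 1/(-2 + 10) = -4 + 1/8 = -31/8 ≈ -3.8750)
Y(L) = 2*L*(1/12 + L) (Y(L) = (2*L)*(L + 1/12) = (2*L)*(1/12 + L) = 2*L*(1/12 + L))
S - 14*Y(Q) = 1112 - 7*(-31)*(1 + 12*(-31/8))/(3*8) = 1112 - 7*(-31)*(1 - 93/2)/(3*8) = 1112 - 7*(-31)*(-91)/(3*8*2) = 1112 - 14*2821/96 = 1112 - 19747/48 = 33629/48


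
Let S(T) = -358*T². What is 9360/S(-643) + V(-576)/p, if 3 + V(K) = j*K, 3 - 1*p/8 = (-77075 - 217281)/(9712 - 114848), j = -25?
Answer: 7001296105144197/779001587146 ≈ 8987.5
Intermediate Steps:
p = 10526/6571 (p = 24 - 8*(-77075 - 217281)/(9712 - 114848) = 24 - (-2354848)/(-105136) = 24 - (-2354848)*(-1)/105136 = 24 - 8*73589/26284 = 24 - 147178/6571 = 10526/6571 ≈ 1.6019)
V(K) = -3 - 25*K
9360/S(-643) + V(-576)/p = 9360/((-358*(-643)²)) + (-3 - 25*(-576))/(10526/6571) = 9360/((-358*413449)) + (-3 + 14400)*(6571/10526) = 9360/(-148014742) + 14397*(6571/10526) = 9360*(-1/148014742) + 94602687/10526 = -4680/74007371 + 94602687/10526 = 7001296105144197/779001587146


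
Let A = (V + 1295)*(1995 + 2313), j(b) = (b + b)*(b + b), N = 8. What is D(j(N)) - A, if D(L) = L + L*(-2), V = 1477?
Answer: -11942032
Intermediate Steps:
j(b) = 4*b² (j(b) = (2*b)*(2*b) = 4*b²)
D(L) = -L (D(L) = L - 2*L = -L)
A = 11941776 (A = (1477 + 1295)*(1995 + 2313) = 2772*4308 = 11941776)
D(j(N)) - A = -4*8² - 1*11941776 = -4*64 - 11941776 = -1*256 - 11941776 = -256 - 11941776 = -11942032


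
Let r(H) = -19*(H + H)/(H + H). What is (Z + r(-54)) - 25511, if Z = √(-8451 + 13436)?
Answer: -25530 + √4985 ≈ -25459.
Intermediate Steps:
Z = √4985 ≈ 70.604
r(H) = -19 (r(H) = -19*2*H/(2*H) = -19*2*H*1/(2*H) = -19*1 = -19)
(Z + r(-54)) - 25511 = (√4985 - 19) - 25511 = (-19 + √4985) - 25511 = -25530 + √4985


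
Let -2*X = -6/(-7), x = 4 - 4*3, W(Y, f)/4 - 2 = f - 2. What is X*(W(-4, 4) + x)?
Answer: -24/7 ≈ -3.4286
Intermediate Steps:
W(Y, f) = 4*f (W(Y, f) = 8 + 4*(f - 2) = 8 + 4*(-2 + f) = 8 + (-8 + 4*f) = 4*f)
x = -8 (x = 4 - 12 = -8)
X = -3/7 (X = -(-3)/(-7) = -(-3)*(-1)/7 = -½*6/7 = -3/7 ≈ -0.42857)
X*(W(-4, 4) + x) = -3*(4*4 - 8)/7 = -3*(16 - 8)/7 = -3/7*8 = -24/7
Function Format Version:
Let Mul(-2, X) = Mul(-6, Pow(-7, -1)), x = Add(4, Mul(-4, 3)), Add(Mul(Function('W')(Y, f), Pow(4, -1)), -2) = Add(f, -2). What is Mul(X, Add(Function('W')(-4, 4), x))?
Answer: Rational(-24, 7) ≈ -3.4286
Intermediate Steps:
Function('W')(Y, f) = Mul(4, f) (Function('W')(Y, f) = Add(8, Mul(4, Add(f, -2))) = Add(8, Mul(4, Add(-2, f))) = Add(8, Add(-8, Mul(4, f))) = Mul(4, f))
x = -8 (x = Add(4, -12) = -8)
X = Rational(-3, 7) (X = Mul(Rational(-1, 2), Mul(-6, Pow(-7, -1))) = Mul(Rational(-1, 2), Mul(-6, Rational(-1, 7))) = Mul(Rational(-1, 2), Rational(6, 7)) = Rational(-3, 7) ≈ -0.42857)
Mul(X, Add(Function('W')(-4, 4), x)) = Mul(Rational(-3, 7), Add(Mul(4, 4), -8)) = Mul(Rational(-3, 7), Add(16, -8)) = Mul(Rational(-3, 7), 8) = Rational(-24, 7)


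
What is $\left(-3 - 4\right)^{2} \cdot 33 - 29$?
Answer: $1588$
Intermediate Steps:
$\left(-3 - 4\right)^{2} \cdot 33 - 29 = \left(-7\right)^{2} \cdot 33 - 29 = 49 \cdot 33 - 29 = 1617 - 29 = 1588$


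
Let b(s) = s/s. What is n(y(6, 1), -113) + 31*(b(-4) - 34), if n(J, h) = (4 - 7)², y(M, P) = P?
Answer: -1014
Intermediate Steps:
n(J, h) = 9 (n(J, h) = (-3)² = 9)
b(s) = 1
n(y(6, 1), -113) + 31*(b(-4) - 34) = 9 + 31*(1 - 34) = 9 + 31*(-33) = 9 - 1023 = -1014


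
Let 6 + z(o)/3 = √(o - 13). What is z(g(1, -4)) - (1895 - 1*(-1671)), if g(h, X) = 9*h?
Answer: -3584 + 6*I ≈ -3584.0 + 6.0*I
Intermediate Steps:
z(o) = -18 + 3*√(-13 + o) (z(o) = -18 + 3*√(o - 13) = -18 + 3*√(-13 + o))
z(g(1, -4)) - (1895 - 1*(-1671)) = (-18 + 3*√(-13 + 9*1)) - (1895 - 1*(-1671)) = (-18 + 3*√(-13 + 9)) - (1895 + 1671) = (-18 + 3*√(-4)) - 1*3566 = (-18 + 3*(2*I)) - 3566 = (-18 + 6*I) - 3566 = -3584 + 6*I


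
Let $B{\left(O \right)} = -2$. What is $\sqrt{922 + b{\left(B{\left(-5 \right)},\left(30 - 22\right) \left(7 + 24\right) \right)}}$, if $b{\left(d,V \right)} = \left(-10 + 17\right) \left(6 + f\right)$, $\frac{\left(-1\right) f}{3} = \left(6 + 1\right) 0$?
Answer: $2 \sqrt{241} \approx 31.048$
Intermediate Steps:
$f = 0$ ($f = - 3 \left(6 + 1\right) 0 = - 3 \cdot 7 \cdot 0 = \left(-3\right) 0 = 0$)
$b{\left(d,V \right)} = 42$ ($b{\left(d,V \right)} = \left(-10 + 17\right) \left(6 + 0\right) = 7 \cdot 6 = 42$)
$\sqrt{922 + b{\left(B{\left(-5 \right)},\left(30 - 22\right) \left(7 + 24\right) \right)}} = \sqrt{922 + 42} = \sqrt{964} = 2 \sqrt{241}$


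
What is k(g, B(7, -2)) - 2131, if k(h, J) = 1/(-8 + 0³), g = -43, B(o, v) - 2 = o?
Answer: -17049/8 ≈ -2131.1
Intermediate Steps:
B(o, v) = 2 + o
k(h, J) = -⅛ (k(h, J) = 1/(-8 + 0) = 1/(-8) = -⅛)
k(g, B(7, -2)) - 2131 = -⅛ - 2131 = -17049/8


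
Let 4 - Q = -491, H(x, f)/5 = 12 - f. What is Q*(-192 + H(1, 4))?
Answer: -75240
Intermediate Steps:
H(x, f) = 60 - 5*f (H(x, f) = 5*(12 - f) = 60 - 5*f)
Q = 495 (Q = 4 - 1*(-491) = 4 + 491 = 495)
Q*(-192 + H(1, 4)) = 495*(-192 + (60 - 5*4)) = 495*(-192 + (60 - 20)) = 495*(-192 + 40) = 495*(-152) = -75240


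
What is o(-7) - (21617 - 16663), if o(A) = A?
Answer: -4961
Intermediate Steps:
o(-7) - (21617 - 16663) = -7 - (21617 - 16663) = -7 - 1*4954 = -7 - 4954 = -4961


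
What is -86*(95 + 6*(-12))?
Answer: -1978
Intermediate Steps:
-86*(95 + 6*(-12)) = -86*(95 - 72) = -86*23 = -1978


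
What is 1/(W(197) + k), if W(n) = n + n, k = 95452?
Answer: 1/95846 ≈ 1.0433e-5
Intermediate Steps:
W(n) = 2*n
1/(W(197) + k) = 1/(2*197 + 95452) = 1/(394 + 95452) = 1/95846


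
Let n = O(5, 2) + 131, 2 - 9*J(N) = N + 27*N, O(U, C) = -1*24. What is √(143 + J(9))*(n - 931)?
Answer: -824*√1037/3 ≈ -8845.0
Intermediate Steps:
O(U, C) = -24
J(N) = 2/9 - 28*N/9 (J(N) = 2/9 - (N + 27*N)/9 = 2/9 - 28*N/9)
n = 107 (n = -24 + 131 = 107)
√(143 + J(9))*(n - 931) = √(143 + (2/9 - 28/9*9))*(107 - 931) = √(143 + (2/9 - 28))*(-824) = √(143 - 250/9)*(-824) = √(1037/9)*(-824) = (√1037/3)*(-824) = -824*√1037/3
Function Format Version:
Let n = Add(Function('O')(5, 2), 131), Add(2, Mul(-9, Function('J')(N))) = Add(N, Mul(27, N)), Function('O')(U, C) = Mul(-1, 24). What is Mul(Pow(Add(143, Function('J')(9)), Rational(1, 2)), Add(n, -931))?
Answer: Mul(Rational(-824, 3), Pow(1037, Rational(1, 2))) ≈ -8845.0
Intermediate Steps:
Function('O')(U, C) = -24
Function('J')(N) = Add(Rational(2, 9), Mul(Rational(-28, 9), N)) (Function('J')(N) = Add(Rational(2, 9), Mul(Rational(-1, 9), Add(N, Mul(27, N)))) = Add(Rational(2, 9), Mul(Rational(-1, 9), Mul(28, N))) = Add(Rational(2, 9), Mul(Rational(-28, 9), N)))
n = 107 (n = Add(-24, 131) = 107)
Mul(Pow(Add(143, Function('J')(9)), Rational(1, 2)), Add(n, -931)) = Mul(Pow(Add(143, Add(Rational(2, 9), Mul(Rational(-28, 9), 9))), Rational(1, 2)), Add(107, -931)) = Mul(Pow(Add(143, Add(Rational(2, 9), -28)), Rational(1, 2)), -824) = Mul(Pow(Add(143, Rational(-250, 9)), Rational(1, 2)), -824) = Mul(Pow(Rational(1037, 9), Rational(1, 2)), -824) = Mul(Mul(Rational(1, 3), Pow(1037, Rational(1, 2))), -824) = Mul(Rational(-824, 3), Pow(1037, Rational(1, 2)))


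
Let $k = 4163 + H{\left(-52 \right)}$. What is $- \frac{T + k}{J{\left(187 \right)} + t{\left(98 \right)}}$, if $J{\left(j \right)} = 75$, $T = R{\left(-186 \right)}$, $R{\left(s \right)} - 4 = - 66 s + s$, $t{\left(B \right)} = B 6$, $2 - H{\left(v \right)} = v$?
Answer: $- \frac{5437}{221} \approx -24.602$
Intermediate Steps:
$H{\left(v \right)} = 2 - v$
$t{\left(B \right)} = 6 B$
$R{\left(s \right)} = 4 - 65 s$ ($R{\left(s \right)} = 4 + \left(- 66 s + s\right) = 4 - 65 s$)
$T = 12094$ ($T = 4 - -12090 = 4 + 12090 = 12094$)
$k = 4217$ ($k = 4163 + \left(2 - -52\right) = 4163 + \left(2 + 52\right) = 4163 + 54 = 4217$)
$- \frac{T + k}{J{\left(187 \right)} + t{\left(98 \right)}} = - \frac{12094 + 4217}{75 + 6 \cdot 98} = - \frac{16311}{75 + 588} = - \frac{16311}{663} = \left(-1\right) \frac{5437}{221} = - \frac{5437}{221}$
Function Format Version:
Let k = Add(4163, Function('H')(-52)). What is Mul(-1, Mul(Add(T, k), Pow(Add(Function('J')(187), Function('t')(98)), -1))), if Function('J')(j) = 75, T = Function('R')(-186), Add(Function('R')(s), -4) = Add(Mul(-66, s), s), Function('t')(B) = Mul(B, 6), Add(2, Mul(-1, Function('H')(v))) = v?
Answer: Rational(-5437, 221) ≈ -24.602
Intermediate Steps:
Function('H')(v) = Add(2, Mul(-1, v))
Function('t')(B) = Mul(6, B)
Function('R')(s) = Add(4, Mul(-65, s)) (Function('R')(s) = Add(4, Add(Mul(-66, s), s)) = Add(4, Mul(-65, s)))
T = 12094 (T = Add(4, Mul(-65, -186)) = Add(4, 12090) = 12094)
k = 4217 (k = Add(4163, Add(2, Mul(-1, -52))) = Add(4163, Add(2, 52)) = Add(4163, 54) = 4217)
Mul(-1, Mul(Add(T, k), Pow(Add(Function('J')(187), Function('t')(98)), -1))) = Mul(-1, Mul(Add(12094, 4217), Pow(Add(75, Mul(6, 98)), -1))) = Mul(-1, Mul(16311, Pow(Add(75, 588), -1))) = Mul(-1, Mul(16311, Pow(663, -1))) = Mul(-1, Mul(16311, Rational(1, 663))) = Mul(-1, Rational(5437, 221)) = Rational(-5437, 221)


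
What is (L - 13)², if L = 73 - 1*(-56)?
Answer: 13456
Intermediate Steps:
L = 129 (L = 73 + 56 = 129)
(L - 13)² = (129 - 13)² = 116² = 13456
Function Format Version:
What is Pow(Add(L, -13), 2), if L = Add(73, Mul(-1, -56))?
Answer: 13456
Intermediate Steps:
L = 129 (L = Add(73, 56) = 129)
Pow(Add(L, -13), 2) = Pow(Add(129, -13), 2) = Pow(116, 2) = 13456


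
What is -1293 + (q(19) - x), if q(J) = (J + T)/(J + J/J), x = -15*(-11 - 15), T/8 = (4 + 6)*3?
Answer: -33401/20 ≈ -1670.1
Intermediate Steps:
T = 240 (T = 8*((4 + 6)*3) = 8*(10*3) = 8*30 = 240)
x = 390 (x = -15*(-26) = 390)
q(J) = (240 + J)/(1 + J) (q(J) = (J + 240)/(J + J/J) = (240 + J)/(J + 1) = (240 + J)/(1 + J))
-1293 + (q(19) - x) = -1293 + ((240 + 19)/(1 + 19) - 1*390) = -1293 + (259/20 - 390) = -1293 - 7541/20 = -33401/20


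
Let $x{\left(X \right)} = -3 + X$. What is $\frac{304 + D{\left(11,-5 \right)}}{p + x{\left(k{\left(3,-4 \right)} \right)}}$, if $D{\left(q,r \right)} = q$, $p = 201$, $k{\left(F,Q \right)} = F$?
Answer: $\frac{105}{67} \approx 1.5672$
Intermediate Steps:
$\frac{304 + D{\left(11,-5 \right)}}{p + x{\left(k{\left(3,-4 \right)} \right)}} = \frac{304 + 11}{201 + \left(-3 + 3\right)} = \frac{315}{201 + 0} = \frac{315}{201} = 315 \cdot \frac{1}{201} = \frac{105}{67}$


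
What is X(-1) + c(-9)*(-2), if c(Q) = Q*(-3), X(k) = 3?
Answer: -51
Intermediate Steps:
c(Q) = -3*Q
X(-1) + c(-9)*(-2) = 3 - 3*(-9)*(-2) = 3 + 27*(-2) = 3 - 54 = -51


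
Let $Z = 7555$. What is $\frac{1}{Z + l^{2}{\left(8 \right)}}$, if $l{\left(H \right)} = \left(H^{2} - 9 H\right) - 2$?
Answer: $\frac{1}{7655} \approx 0.00013063$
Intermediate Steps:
$l{\left(H \right)} = -2 + H^{2} - 9 H$
$\frac{1}{Z + l^{2}{\left(8 \right)}} = \frac{1}{7555 + \left(-2 + 8^{2} - 72\right)^{2}} = \frac{1}{7555 + \left(-2 + 64 - 72\right)^{2}} = \frac{1}{7555 + \left(-10\right)^{2}} = \frac{1}{7555 + 100} = \frac{1}{7655}$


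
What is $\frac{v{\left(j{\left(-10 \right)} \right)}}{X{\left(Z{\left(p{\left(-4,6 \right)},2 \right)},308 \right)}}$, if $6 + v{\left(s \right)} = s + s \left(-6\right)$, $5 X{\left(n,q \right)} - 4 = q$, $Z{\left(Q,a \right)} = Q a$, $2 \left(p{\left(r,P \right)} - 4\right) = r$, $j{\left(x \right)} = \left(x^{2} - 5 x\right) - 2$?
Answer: $- \frac{1865}{156} \approx -11.955$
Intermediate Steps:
$j{\left(x \right)} = -2 + x^{2} - 5 x$
$p{\left(r,P \right)} = 4 + \frac{r}{2}$
$X{\left(n,q \right)} = \frac{4}{5} + \frac{q}{5}$
$v{\left(s \right)} = -6 - 5 s$ ($v{\left(s \right)} = -6 + \left(s + s \left(-6\right)\right) = -6 + \left(s - 6 s\right) = -6 - 5 s$)
$\frac{v{\left(j{\left(-10 \right)} \right)}}{X{\left(Z{\left(p{\left(-4,6 \right)},2 \right)},308 \right)}} = \frac{-6 - 5 \left(-2 + \left(-10\right)^{2} - -50\right)}{\frac{4}{5} + \frac{1}{5} \cdot 308} = \frac{-6 - 5 \left(-2 + 100 + 50\right)}{\frac{4}{5} + \frac{308}{5}} = \frac{-6 - 740}{\frac{312}{5}} = \left(-6 - 740\right) \frac{5}{312} = \left(-746\right) \frac{5}{312} = - \frac{1865}{156}$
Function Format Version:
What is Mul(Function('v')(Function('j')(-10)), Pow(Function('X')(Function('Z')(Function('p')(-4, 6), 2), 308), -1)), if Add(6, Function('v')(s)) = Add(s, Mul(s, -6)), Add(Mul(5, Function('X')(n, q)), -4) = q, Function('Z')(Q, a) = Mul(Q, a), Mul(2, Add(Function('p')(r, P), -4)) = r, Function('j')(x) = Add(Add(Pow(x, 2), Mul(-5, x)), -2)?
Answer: Rational(-1865, 156) ≈ -11.955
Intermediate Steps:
Function('j')(x) = Add(-2, Pow(x, 2), Mul(-5, x))
Function('p')(r, P) = Add(4, Mul(Rational(1, 2), r))
Function('X')(n, q) = Add(Rational(4, 5), Mul(Rational(1, 5), q))
Function('v')(s) = Add(-6, Mul(-5, s)) (Function('v')(s) = Add(-6, Add(s, Mul(s, -6))) = Add(-6, Add(s, Mul(-6, s))) = Add(-6, Mul(-5, s)))
Mul(Function('v')(Function('j')(-10)), Pow(Function('X')(Function('Z')(Function('p')(-4, 6), 2), 308), -1)) = Mul(Add(-6, Mul(-5, Add(-2, Pow(-10, 2), Mul(-5, -10)))), Pow(Add(Rational(4, 5), Mul(Rational(1, 5), 308)), -1)) = Mul(Add(-6, Mul(-5, Add(-2, 100, 50))), Pow(Add(Rational(4, 5), Rational(308, 5)), -1)) = Mul(Add(-6, Mul(-5, 148)), Pow(Rational(312, 5), -1)) = Mul(Add(-6, -740), Rational(5, 312)) = Mul(-746, Rational(5, 312)) = Rational(-1865, 156)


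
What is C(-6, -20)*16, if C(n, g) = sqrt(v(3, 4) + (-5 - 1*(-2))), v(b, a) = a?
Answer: 16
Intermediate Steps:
C(n, g) = 1 (C(n, g) = sqrt(4 + (-5 - 1*(-2))) = sqrt(4 + (-5 + 2)) = sqrt(4 - 3) = sqrt(1) = 1)
C(-6, -20)*16 = 1*16 = 16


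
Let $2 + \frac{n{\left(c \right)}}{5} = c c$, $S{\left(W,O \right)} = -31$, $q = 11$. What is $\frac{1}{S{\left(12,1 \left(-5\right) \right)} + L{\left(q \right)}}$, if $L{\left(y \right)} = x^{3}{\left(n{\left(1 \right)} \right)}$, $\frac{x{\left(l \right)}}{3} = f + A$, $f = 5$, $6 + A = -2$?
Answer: $- \frac{1}{760} \approx -0.0013158$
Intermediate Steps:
$A = -8$ ($A = -6 - 2 = -8$)
$n{\left(c \right)} = -10 + 5 c^{2}$ ($n{\left(c \right)} = -10 + 5 c c = -10 + 5 c^{2}$)
$x{\left(l \right)} = -9$ ($x{\left(l \right)} = 3 \left(5 - 8\right) = 3 \left(-3\right) = -9$)
$L{\left(y \right)} = -729$ ($L{\left(y \right)} = \left(-9\right)^{3} = -729$)
$\frac{1}{S{\left(12,1 \left(-5\right) \right)} + L{\left(q \right)}} = \frac{1}{-31 - 729} = \frac{1}{-760} = - \frac{1}{760}$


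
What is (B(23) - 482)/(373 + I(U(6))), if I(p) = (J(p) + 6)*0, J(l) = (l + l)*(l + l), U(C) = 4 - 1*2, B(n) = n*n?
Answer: 47/373 ≈ 0.12601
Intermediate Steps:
B(n) = n**2
U(C) = 2 (U(C) = 4 - 2 = 2)
J(l) = 4*l**2 (J(l) = (2*l)*(2*l) = 4*l**2)
I(p) = 0 (I(p) = (4*p**2 + 6)*0 = (6 + 4*p**2)*0 = 0)
(B(23) - 482)/(373 + I(U(6))) = (23**2 - 482)/(373 + 0) = (529 - 482)/373 = 47*(1/373) = 47/373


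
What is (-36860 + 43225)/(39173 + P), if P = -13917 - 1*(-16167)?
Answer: 6365/41423 ≈ 0.15366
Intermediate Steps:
P = 2250 (P = -13917 + 16167 = 2250)
(-36860 + 43225)/(39173 + P) = (-36860 + 43225)/(39173 + 2250) = 6365/41423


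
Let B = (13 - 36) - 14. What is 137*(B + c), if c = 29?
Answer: -1096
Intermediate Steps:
B = -37 (B = -23 - 14 = -37)
137*(B + c) = 137*(-37 + 29) = 137*(-8) = -1096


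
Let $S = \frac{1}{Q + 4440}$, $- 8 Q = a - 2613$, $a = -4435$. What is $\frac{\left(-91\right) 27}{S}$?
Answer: $-13073697$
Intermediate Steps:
$Q = 881$ ($Q = - \frac{-4435 - 2613}{8} = \left(- \frac{1}{8}\right) \left(-7048\right) = 881$)
$S = \frac{1}{5321}$ ($S = \frac{1}{881 + 4440} = \frac{1}{5321} \approx 0.00018793$)
$\frac{\left(-91\right) 27}{S} = \left(-91\right) 27 \frac{1}{\frac{1}{5321}} = \left(-2457\right) 5321 = -13073697$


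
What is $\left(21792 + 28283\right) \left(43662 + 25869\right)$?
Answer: $3481764825$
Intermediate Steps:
$\left(21792 + 28283\right) \left(43662 + 25869\right) = 50075 \cdot 69531 = 3481764825$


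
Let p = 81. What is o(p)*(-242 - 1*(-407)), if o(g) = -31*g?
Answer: -414315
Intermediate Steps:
o(p)*(-242 - 1*(-407)) = (-31*81)*(-242 - 1*(-407)) = -2511*(-242 + 407) = -2511*165 = -414315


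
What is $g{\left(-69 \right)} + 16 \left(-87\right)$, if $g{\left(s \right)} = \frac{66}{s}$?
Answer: $- \frac{32038}{23} \approx -1393.0$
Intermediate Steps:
$g{\left(-69 \right)} + 16 \left(-87\right) = \frac{66}{-69} + 16 \left(-87\right) = 66 \left(- \frac{1}{69}\right) - 1392 = - \frac{22}{23} - 1392 = - \frac{32038}{23}$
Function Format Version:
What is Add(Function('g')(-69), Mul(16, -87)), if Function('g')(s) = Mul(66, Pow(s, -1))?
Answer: Rational(-32038, 23) ≈ -1393.0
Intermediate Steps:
Add(Function('g')(-69), Mul(16, -87)) = Add(Mul(66, Pow(-69, -1)), Mul(16, -87)) = Add(Mul(66, Rational(-1, 69)), -1392) = Add(Rational(-22, 23), -1392) = Rational(-32038, 23)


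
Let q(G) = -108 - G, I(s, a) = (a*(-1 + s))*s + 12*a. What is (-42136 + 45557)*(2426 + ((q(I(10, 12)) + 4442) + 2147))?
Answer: 26283543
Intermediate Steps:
I(s, a) = 12*a + a*s*(-1 + s) (I(s, a) = a*s*(-1 + s) + 12*a = 12*a + a*s*(-1 + s))
(-42136 + 45557)*(2426 + ((q(I(10, 12)) + 4442) + 2147)) = (-42136 + 45557)*(2426 + (((-108 - 12*(12 + 10² - 1*10)) + 4442) + 2147)) = 3421*(2426 + (((-108 - 12*(12 + 100 - 10)) + 4442) + 2147)) = 3421*(2426 + (((-108 - 12*102) + 4442) + 2147)) = 3421*(2426 + (((-108 - 1*1224) + 4442) + 2147)) = 3421*(2426 + (((-108 - 1224) + 4442) + 2147)) = 3421*(2426 + ((-1332 + 4442) + 2147)) = 3421*(2426 + (3110 + 2147)) = 3421*(2426 + 5257) = 3421*7683 = 26283543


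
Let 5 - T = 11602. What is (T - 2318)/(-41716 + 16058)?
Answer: 13915/25658 ≈ 0.54233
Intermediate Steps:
T = -11597 (T = 5 - 1*11602 = 5 - 11602 = -11597)
(T - 2318)/(-41716 + 16058) = (-11597 - 2318)/(-41716 + 16058) = -13915/(-25658) = -13915*(-1/25658) = 13915/25658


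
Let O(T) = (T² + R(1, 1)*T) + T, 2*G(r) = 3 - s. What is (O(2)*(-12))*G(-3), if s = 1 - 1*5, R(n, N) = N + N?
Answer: -420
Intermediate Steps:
R(n, N) = 2*N
s = -4 (s = 1 - 5 = -4)
G(r) = 7/2 (G(r) = (3 - 1*(-4))/2 = (3 + 4)/2 = (½)*7 = 7/2)
O(T) = T² + 3*T (O(T) = (T² + (2*1)*T) + T = (T² + 2*T) + T = T² + 3*T)
(O(2)*(-12))*G(-3) = ((2*(3 + 2))*(-12))*(7/2) = ((2*5)*(-12))*(7/2) = (10*(-12))*(7/2) = -120*7/2 = -420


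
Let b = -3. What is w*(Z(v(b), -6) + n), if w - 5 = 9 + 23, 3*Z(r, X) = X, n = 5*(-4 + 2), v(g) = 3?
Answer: -444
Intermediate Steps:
n = -10 (n = 5*(-2) = -10)
Z(r, X) = X/3
w = 37 (w = 5 + (9 + 23) = 5 + 32 = 37)
w*(Z(v(b), -6) + n) = 37*((⅓)*(-6) - 10) = 37*(-2 - 10) = 37*(-12) = -444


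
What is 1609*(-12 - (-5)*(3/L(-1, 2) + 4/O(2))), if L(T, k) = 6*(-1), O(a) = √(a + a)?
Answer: -14481/2 ≈ -7240.5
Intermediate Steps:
O(a) = √2*√a (O(a) = √(2*a) = √2*√a)
L(T, k) = -6
1609*(-12 - (-5)*(3/L(-1, 2) + 4/O(2))) = 1609*(-12 - (-5)*(3/(-6) + 4/((√2*√2)))) = 1609*(-12 - (-5)*(3*(-⅙) + 4/2)) = 1609*(-12 - (-5)*(-½ + 4*(½))) = 1609*(-12 - (-5)*(-½ + 2)) = 1609*(-12 - (-5)*3/2) = 1609*(-12 - 1*(-15/2)) = 1609*(-12 + 15/2) = 1609*(-9/2) = -14481/2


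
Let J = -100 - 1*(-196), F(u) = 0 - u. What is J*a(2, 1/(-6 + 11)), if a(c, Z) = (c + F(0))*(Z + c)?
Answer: 2112/5 ≈ 422.40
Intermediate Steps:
F(u) = -u
a(c, Z) = c*(Z + c) (a(c, Z) = (c - 1*0)*(Z + c) = (c + 0)*(Z + c) = c*(Z + c))
J = 96 (J = -100 + 196 = 96)
J*a(2, 1/(-6 + 11)) = 96*(2*(1/(-6 + 11) + 2)) = 96*(2*(1/5 + 2)) = 96*(2*(⅕ + 2)) = 96*(2*(11/5)) = 96*(22/5) = 2112/5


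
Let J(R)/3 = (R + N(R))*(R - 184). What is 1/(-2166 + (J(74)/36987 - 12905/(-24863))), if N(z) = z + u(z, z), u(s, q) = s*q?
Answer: -306535927/679178958457 ≈ -0.00045133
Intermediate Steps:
u(s, q) = q*s
N(z) = z + z² (N(z) = z + z*z = z + z²)
J(R) = 3*(-184 + R)*(R + R*(1 + R)) (J(R) = 3*((R + R*(1 + R))*(R - 184)) = 3*((R + R*(1 + R))*(-184 + R)) = 3*((-184 + R)*(R + R*(1 + R))) = 3*(-184 + R)*(R + R*(1 + R)))
1/(-2166 + (J(74)/36987 - 12905/(-24863))) = 1/(-2166 + ((3*74*(-368 + 74² - 182*74))/36987 - 12905/(-24863))) = 1/(-2166 + ((3*74*(-368 + 5476 - 13468))*(1/36987) - 12905*(-1/24863))) = 1/(-2166 + ((3*74*(-8360))*(1/36987) + 12905/24863)) = 1/(-2166 + (-1855920*1/36987 + 12905/24863)) = 1/(-2166 + (-618640/12329 + 12905/24863)) = 1/(-2166 - 15222140575/306535927) = 1/(-679178958457/306535927) = -306535927/679178958457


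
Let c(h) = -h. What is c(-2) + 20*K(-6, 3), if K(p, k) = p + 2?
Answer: -78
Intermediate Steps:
K(p, k) = 2 + p
c(-2) + 20*K(-6, 3) = -1*(-2) + 20*(2 - 6) = 2 + 20*(-4) = 2 - 80 = -78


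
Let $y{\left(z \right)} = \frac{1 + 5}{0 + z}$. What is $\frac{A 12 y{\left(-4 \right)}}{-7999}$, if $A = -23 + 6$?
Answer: $- \frac{306}{7999} \approx -0.038255$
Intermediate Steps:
$A = -17$
$y{\left(z \right)} = \frac{6}{z}$
$\frac{A 12 y{\left(-4 \right)}}{-7999} = \frac{\left(-17\right) 12 \frac{6}{-4}}{-7999} = - 204 \cdot 6 \left(- \frac{1}{4}\right) \left(- \frac{1}{7999}\right) = \left(-204\right) \left(- \frac{3}{2}\right) \left(- \frac{1}{7999}\right) = 306 \left(- \frac{1}{7999}\right) = - \frac{306}{7999}$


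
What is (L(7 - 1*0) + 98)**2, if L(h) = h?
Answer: 11025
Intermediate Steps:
(L(7 - 1*0) + 98)**2 = ((7 - 1*0) + 98)**2 = ((7 + 0) + 98)**2 = (7 + 98)**2 = 105**2 = 11025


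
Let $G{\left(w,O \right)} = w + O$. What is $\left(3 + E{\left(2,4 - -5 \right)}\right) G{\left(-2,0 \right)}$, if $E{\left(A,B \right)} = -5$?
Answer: $4$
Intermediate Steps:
$G{\left(w,O \right)} = O + w$
$\left(3 + E{\left(2,4 - -5 \right)}\right) G{\left(-2,0 \right)} = \left(3 - 5\right) \left(0 - 2\right) = \left(-2\right) \left(-2\right) = 4$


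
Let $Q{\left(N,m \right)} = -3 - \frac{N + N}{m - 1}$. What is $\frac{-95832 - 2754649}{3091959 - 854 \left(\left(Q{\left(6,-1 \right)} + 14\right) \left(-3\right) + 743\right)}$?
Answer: $- \frac{2850481}{2500991} \approx -1.1397$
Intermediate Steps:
$Q{\left(N,m \right)} = -3 - \frac{2 N}{-1 + m}$
$\frac{-95832 - 2754649}{3091959 - 854 \left(\left(Q{\left(6,-1 \right)} + 14\right) \left(-3\right) + 743\right)} = \frac{-95832 - 2754649}{3091959 - 854 \left(\left(\frac{3 - -3 - 12}{-1 - 1} + 14\right) \left(-3\right) + 743\right)} = - \frac{2850481}{3091959 - 854 \left(\left(\frac{3 + 3 - 12}{-2} + 14\right) \left(-3\right) + 743\right)} = - \frac{2850481}{3091959 - 854 \left(\left(\left(- \frac{1}{2}\right) \left(-6\right) + 14\right) \left(-3\right) + 743\right)} = - \frac{2850481}{3091959 - 854 \left(\left(3 + 14\right) \left(-3\right) + 743\right)} = - \frac{2850481}{3091959 - 854 \left(17 \left(-3\right) + 743\right)} = - \frac{2850481}{3091959 - 854 \left(-51 + 743\right)} = - \frac{2850481}{3091959 - 590968} = - \frac{2850481}{2500991}$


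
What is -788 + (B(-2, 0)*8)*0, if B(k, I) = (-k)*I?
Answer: -788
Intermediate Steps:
B(k, I) = -I*k
-788 + (B(-2, 0)*8)*0 = -788 + (-1*0*(-2)*8)*0 = -788 + (0*8)*0 = -788 + 0*0 = -788 + 0 = -788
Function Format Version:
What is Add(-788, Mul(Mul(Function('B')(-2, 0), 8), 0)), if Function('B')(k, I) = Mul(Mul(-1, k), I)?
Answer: -788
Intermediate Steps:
Function('B')(k, I) = Mul(-1, I, k)
Add(-788, Mul(Mul(Function('B')(-2, 0), 8), 0)) = Add(-788, Mul(Mul(Mul(-1, 0, -2), 8), 0)) = Add(-788, Mul(Mul(0, 8), 0)) = Add(-788, Mul(0, 0)) = Add(-788, 0) = -788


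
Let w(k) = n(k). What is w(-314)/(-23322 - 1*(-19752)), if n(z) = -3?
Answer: 1/1190 ≈ 0.00084034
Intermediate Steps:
w(k) = -3
w(-314)/(-23322 - 1*(-19752)) = -3/(-23322 - 1*(-19752)) = -3/(-23322 + 19752) = -3/(-3570) = -3*(-1/3570) = 1/1190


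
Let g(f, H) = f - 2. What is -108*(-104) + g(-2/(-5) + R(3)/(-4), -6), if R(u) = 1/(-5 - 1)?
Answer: 1347653/120 ≈ 11230.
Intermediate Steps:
R(u) = -⅙ (R(u) = 1/(-6) = -⅙)
g(f, H) = -2 + f
-108*(-104) + g(-2/(-5) + R(3)/(-4), -6) = -108*(-104) + (-2 + (-2/(-5) - ⅙/(-4))) = 11232 + (-2 + (-2*(-⅕) - ⅙*(-¼))) = 11232 + (-2 + (⅖ + 1/24)) = 11232 + (-2 + 53/120) = 11232 - 187/120 = 1347653/120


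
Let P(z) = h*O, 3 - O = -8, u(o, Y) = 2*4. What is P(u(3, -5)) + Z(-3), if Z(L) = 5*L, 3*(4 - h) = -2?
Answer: 109/3 ≈ 36.333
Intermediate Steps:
u(o, Y) = 8
O = 11 (O = 3 - 1*(-8) = 3 + 8 = 11)
h = 14/3 (h = 4 - 1/3*(-2) = 4 + 2/3 = 14/3 ≈ 4.6667)
P(z) = 154/3 (P(z) = (14/3)*11 = 154/3)
P(u(3, -5)) + Z(-3) = 154/3 + 5*(-3) = 154/3 - 15 = 109/3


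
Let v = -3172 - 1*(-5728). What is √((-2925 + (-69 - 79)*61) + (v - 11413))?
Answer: I*√20810 ≈ 144.26*I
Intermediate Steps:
v = 2556 (v = -3172 + 5728 = 2556)
√((-2925 + (-69 - 79)*61) + (v - 11413)) = √((-2925 + (-69 - 79)*61) + (2556 - 11413)) = √((-2925 - 148*61) - 8857) = √((-2925 - 9028) - 8857) = √(-11953 - 8857) = √(-20810) = I*√20810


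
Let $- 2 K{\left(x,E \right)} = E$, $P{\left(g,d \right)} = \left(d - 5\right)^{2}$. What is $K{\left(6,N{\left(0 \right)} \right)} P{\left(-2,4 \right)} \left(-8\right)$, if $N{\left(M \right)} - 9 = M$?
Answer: $36$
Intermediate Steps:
$N{\left(M \right)} = 9 + M$
$P{\left(g,d \right)} = \left(-5 + d\right)^{2}$
$K{\left(x,E \right)} = - \frac{E}{2}$
$K{\left(6,N{\left(0 \right)} \right)} P{\left(-2,4 \right)} \left(-8\right) = - \frac{9 + 0}{2} \left(-5 + 4\right)^{2} \left(-8\right) = \left(- \frac{1}{2}\right) 9 \left(-1\right)^{2} \left(-8\right) = \left(- \frac{9}{2}\right) 1 \left(-8\right) = \left(- \frac{9}{2}\right) \left(-8\right) = 36$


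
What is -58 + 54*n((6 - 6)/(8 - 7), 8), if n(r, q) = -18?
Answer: -1030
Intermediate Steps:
-58 + 54*n((6 - 6)/(8 - 7), 8) = -58 + 54*(-18) = -58 - 972 = -1030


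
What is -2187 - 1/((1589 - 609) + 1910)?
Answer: -6320431/2890 ≈ -2187.0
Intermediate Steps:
-2187 - 1/((1589 - 609) + 1910) = -2187 - 1/(980 + 1910) = -2187 - 1/2890 = -6320431/2890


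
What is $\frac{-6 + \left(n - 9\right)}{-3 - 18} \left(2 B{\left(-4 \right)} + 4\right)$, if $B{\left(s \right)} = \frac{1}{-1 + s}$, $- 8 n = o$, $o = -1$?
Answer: $\frac{51}{20} \approx 2.55$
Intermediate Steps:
$n = \frac{1}{8}$ ($n = \left(- \frac{1}{8}\right) \left(-1\right) = \frac{1}{8} \approx 0.125$)
$\frac{-6 + \left(n - 9\right)}{-3 - 18} \left(2 B{\left(-4 \right)} + 4\right) = \frac{-6 + \left(\frac{1}{8} - 9\right)}{-3 - 18} \left(\frac{2}{-1 - 4} + 4\right) = \frac{-6 + \left(\frac{1}{8} - 9\right)}{-21} \left(\frac{2}{-5} + 4\right) = \left(-6 - \frac{71}{8}\right) \left(- \frac{1}{21}\right) \left(2 \left(- \frac{1}{5}\right) + 4\right) = \left(- \frac{119}{8}\right) \left(- \frac{1}{21}\right) \left(- \frac{2}{5} + 4\right) = \frac{17}{24} \cdot \frac{18}{5} = \frac{51}{20}$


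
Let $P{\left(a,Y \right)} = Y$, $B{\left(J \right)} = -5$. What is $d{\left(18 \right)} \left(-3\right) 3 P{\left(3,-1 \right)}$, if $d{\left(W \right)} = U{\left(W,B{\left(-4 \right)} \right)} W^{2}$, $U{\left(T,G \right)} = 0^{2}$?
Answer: $0$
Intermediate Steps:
$U{\left(T,G \right)} = 0$
$d{\left(W \right)} = 0$ ($d{\left(W \right)} = 0 W^{2} = 0$)
$d{\left(18 \right)} \left(-3\right) 3 P{\left(3,-1 \right)} = 0 \left(-3\right) 3 \left(-1\right) = 0 \left(\left(-9\right) \left(-1\right)\right) = 0 \cdot 9 = 0$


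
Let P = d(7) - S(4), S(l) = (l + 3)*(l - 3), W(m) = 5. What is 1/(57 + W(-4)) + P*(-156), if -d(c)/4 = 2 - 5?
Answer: -48359/62 ≈ -779.98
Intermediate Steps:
d(c) = 12 (d(c) = -4*(2 - 5) = -4*(-3) = 12)
S(l) = (-3 + l)*(3 + l) (S(l) = (3 + l)*(-3 + l) = (-3 + l)*(3 + l))
P = 5 (P = 12 - (-9 + 4²) = 12 - (-9 + 16) = 12 - 1*7 = 12 - 7 = 5)
1/(57 + W(-4)) + P*(-156) = 1/(57 + 5) + 5*(-156) = 1/62 - 780 = -48359/62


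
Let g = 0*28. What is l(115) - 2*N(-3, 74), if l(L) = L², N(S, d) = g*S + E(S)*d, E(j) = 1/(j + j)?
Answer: 39749/3 ≈ 13250.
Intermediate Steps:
g = 0
E(j) = 1/(2*j)
N(S, d) = d/(2*S) (N(S, d) = 0*S + (1/(2*S))*d = 0 + d/(2*S) = d/(2*S))
l(115) - 2*N(-3, 74) = 115² - 2*(½)*74/(-3) = 13225 - 2*(½)*74*(-⅓) = 13225 - 2*(-37)/3 = 13225 - 1*(-74/3) = 13225 + 74/3 = 39749/3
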